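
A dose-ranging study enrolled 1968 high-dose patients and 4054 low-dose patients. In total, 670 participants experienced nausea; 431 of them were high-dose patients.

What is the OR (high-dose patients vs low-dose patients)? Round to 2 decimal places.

4.48

high-dose patients without the outcome: 1968 − 431 = 1537
low-dose patients with the outcome: 670 − 431 = 239
low-dose patients without the outcome: 4054 − 239 = 3815
OR = (431 × 3815) / (1537 × 239) = 1644265/367343 ≈ 4.48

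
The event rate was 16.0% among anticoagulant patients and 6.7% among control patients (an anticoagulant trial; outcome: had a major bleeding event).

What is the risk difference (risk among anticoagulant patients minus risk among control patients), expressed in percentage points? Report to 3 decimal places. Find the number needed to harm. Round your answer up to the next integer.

RD = 9.300; NNH = 11

risk difference = 0.1600 − 0.0670 = 0.0930 → 9.300 percentage points
absolute risk difference = 0.093000
1 / 0.093000 = 10.753 → round up → 11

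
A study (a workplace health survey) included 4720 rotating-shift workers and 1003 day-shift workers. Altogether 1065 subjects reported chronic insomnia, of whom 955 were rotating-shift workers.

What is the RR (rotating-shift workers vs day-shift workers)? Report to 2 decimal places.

rotating-shift workers without the outcome: 4720 − 955 = 3765
day-shift workers with the outcome: 1065 − 955 = 110
day-shift workers without the outcome: 1003 − 110 = 893
risk, rotating-shift workers = 955/4720 = 0.2023
risk, day-shift workers = 110/1003 = 0.1097
RR = 0.2023 / 0.1097 = 1.84

RR ≈ 1.84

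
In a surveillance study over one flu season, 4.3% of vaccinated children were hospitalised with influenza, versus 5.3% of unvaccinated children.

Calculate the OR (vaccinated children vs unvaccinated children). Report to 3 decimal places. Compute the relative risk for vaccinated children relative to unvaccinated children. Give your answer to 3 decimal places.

OR = 0.803; RR = 0.811

odds, vaccinated children = 0.04300/0.95700 = 0.04493
odds, unvaccinated children = 0.05300/0.94700 = 0.05597
OR = 0.04493 / 0.05597 = 0.803
RR = 0.04300 / 0.05300 = 0.811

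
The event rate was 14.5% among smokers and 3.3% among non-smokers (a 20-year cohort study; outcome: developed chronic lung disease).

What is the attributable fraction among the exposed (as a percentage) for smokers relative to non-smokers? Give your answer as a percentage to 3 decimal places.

AR% = (0.14500 − 0.03300) / 0.14500 = 0.7724 → 77.241%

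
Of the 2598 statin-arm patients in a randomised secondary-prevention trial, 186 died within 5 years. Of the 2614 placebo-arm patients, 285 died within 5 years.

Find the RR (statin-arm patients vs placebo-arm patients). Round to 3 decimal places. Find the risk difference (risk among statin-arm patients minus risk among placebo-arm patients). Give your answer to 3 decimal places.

RR = 0.657; RD = -0.037

risk, statin-arm patients = 186/2598 = 0.0716
risk, placebo-arm patients = 285/2614 = 0.1090
RR = 0.0716 / 0.1090 = 0.657
risk difference = 0.0716 − 0.1090 = -0.037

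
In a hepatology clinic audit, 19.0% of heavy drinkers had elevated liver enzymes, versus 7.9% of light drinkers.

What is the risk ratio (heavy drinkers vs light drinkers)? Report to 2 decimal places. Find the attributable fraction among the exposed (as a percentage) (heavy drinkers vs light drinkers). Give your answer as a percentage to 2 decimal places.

RR = 2.41; AR% = 58.42%

RR = 0.1900 / 0.0790 = 2.41
AR% = (0.1900 − 0.0790) / 0.1900 = 0.5842 → 58.42%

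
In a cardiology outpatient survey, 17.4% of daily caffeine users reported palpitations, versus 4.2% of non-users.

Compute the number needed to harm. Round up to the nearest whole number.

NNH ≈ 8

absolute risk difference = 0.132000
1 / 0.132000 = 7.576 → round up → 8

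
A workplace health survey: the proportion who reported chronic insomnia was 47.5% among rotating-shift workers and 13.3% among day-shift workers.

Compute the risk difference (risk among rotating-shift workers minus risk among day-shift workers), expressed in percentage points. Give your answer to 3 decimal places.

risk difference = 0.4750 − 0.1330 = 0.3420 → 34.200 percentage points

RD ≈ 34.200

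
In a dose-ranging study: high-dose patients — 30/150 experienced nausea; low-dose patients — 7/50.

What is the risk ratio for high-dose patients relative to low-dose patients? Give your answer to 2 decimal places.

RR = 1.43

risk, high-dose patients = 30/150 = 0.2000
risk, low-dose patients = 7/50 = 0.1400
RR = 0.2000 / 0.1400 = 1.43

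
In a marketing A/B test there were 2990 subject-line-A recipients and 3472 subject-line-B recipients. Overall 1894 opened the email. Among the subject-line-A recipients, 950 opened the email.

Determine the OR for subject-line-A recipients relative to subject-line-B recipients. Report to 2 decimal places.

1.25

subject-line-A recipients without the outcome: 2990 − 950 = 2040
subject-line-B recipients with the outcome: 1894 − 950 = 944
subject-line-B recipients without the outcome: 3472 − 944 = 2528
odds, subject-line-A recipients = 950/2040 = 0.4657
odds, subject-line-B recipients = 944/2528 = 0.3734
OR = 0.4657 / 0.3734 = 1.25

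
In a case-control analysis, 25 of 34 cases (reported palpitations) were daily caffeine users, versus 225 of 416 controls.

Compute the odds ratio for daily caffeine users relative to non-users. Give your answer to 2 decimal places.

OR = (25 × 191) / (225 × 9) = 4775/2025 ≈ 2.36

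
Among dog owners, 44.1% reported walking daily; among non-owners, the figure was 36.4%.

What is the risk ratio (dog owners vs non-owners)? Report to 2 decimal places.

RR = 0.4410 / 0.3640 = 1.21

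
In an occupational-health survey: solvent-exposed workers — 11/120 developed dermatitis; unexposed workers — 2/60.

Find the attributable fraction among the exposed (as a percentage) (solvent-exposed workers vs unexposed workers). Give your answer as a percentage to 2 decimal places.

risk, solvent-exposed workers = 11/120 = 0.09167
risk, unexposed workers = 2/60 = 0.03333
AR% = (0.09167 − 0.03333) / 0.09167 = 0.6364 → 63.64%

AR% = 63.64%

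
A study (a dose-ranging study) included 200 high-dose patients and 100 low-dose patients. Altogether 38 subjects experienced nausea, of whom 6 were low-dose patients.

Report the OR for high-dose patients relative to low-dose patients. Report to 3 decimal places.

2.984

high-dose patients with the outcome: 38 − 6 = 32
high-dose patients without the outcome: 200 − 32 = 168
low-dose patients without the outcome: 100 − 6 = 94
OR = (32 × 94) / (168 × 6) = 3008/1008 ≈ 2.984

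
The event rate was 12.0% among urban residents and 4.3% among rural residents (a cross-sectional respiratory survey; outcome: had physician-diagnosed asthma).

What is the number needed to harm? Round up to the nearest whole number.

13

absolute risk difference = 0.077000
1 / 0.077000 = 12.987 → round up → 13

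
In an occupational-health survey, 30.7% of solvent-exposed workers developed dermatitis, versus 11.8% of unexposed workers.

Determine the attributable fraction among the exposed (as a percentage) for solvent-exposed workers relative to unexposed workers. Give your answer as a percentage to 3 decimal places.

AR% = (0.3070 − 0.1180) / 0.3070 = 0.6156 → 61.564%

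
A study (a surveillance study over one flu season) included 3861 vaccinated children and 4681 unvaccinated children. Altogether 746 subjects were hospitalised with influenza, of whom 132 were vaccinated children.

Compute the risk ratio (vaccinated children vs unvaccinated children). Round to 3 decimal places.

RR: 0.261

vaccinated children without the outcome: 3861 − 132 = 3729
unvaccinated children with the outcome: 746 − 132 = 614
unvaccinated children without the outcome: 4681 − 614 = 4067
risk, vaccinated children = 132/3861 = 0.03419
risk, unvaccinated children = 614/4681 = 0.13117
RR = 0.03419 / 0.13117 = 0.261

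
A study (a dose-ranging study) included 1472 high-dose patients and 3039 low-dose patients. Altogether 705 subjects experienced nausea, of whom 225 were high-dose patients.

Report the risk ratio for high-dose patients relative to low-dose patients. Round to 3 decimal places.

RR: 0.968

high-dose patients without the outcome: 1472 − 225 = 1247
low-dose patients with the outcome: 705 − 225 = 480
low-dose patients without the outcome: 3039 − 480 = 2559
risk, high-dose patients = 225/1472 = 0.1529
risk, low-dose patients = 480/3039 = 0.1579
RR = 0.1529 / 0.1579 = 0.968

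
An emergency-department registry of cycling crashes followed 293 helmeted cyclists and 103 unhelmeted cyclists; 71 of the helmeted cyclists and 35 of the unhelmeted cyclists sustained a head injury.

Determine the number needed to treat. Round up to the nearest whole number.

11

risk, helmeted cyclists = 71/293 = 0.242321
risk, unhelmeted cyclists = 35/103 = 0.339806
absolute risk difference = 0.097485
1 / 0.097485 = 10.258 → round up → 11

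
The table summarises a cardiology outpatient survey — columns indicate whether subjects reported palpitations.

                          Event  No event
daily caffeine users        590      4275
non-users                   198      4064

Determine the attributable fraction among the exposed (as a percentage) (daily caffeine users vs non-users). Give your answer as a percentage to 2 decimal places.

risk, daily caffeine users = 590/4865 = 0.12127
risk, non-users = 198/4262 = 0.04646
AR% = (0.12127 − 0.04646) / 0.12127 = 0.6169 → 61.69%

AR%: 61.69%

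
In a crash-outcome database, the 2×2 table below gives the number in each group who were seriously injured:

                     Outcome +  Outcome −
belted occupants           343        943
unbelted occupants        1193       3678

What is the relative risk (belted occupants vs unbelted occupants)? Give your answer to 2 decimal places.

RR = 1.09

risk, belted occupants = 343/1286 = 0.2667
risk, unbelted occupants = 1193/4871 = 0.2449
RR = 0.2667 / 0.2449 = 1.09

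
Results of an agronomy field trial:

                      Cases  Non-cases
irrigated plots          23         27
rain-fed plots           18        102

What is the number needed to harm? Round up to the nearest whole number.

NNH: 4

risk, irrigated plots = 23/50 = 0.460000
risk, rain-fed plots = 18/120 = 0.150000
absolute risk difference = 0.310000
1 / 0.310000 = 3.226 → round up → 4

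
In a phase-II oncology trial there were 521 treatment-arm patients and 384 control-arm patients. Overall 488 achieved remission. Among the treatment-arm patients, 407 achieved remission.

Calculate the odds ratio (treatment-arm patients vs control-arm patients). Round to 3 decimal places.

13.355

treatment-arm patients without the outcome: 521 − 407 = 114
control-arm patients with the outcome: 488 − 407 = 81
control-arm patients without the outcome: 384 − 81 = 303
OR = (407 × 303) / (114 × 81) = 123321/9234 ≈ 13.355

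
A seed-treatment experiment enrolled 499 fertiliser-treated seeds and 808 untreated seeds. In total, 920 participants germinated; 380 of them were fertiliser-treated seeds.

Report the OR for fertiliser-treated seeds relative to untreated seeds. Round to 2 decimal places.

OR: 1.58

fertiliser-treated seeds without the outcome: 499 − 380 = 119
untreated seeds with the outcome: 920 − 380 = 540
untreated seeds without the outcome: 808 − 540 = 268
odds, fertiliser-treated seeds = 380/119 = 3.1933
odds, untreated seeds = 540/268 = 2.0149
OR = 3.1933 / 2.0149 = 1.58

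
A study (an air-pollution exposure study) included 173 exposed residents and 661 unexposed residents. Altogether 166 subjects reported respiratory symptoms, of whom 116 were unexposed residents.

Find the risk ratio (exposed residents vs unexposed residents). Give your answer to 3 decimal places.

exposed residents with the outcome: 166 − 116 = 50
exposed residents without the outcome: 173 − 50 = 123
unexposed residents without the outcome: 661 − 116 = 545
risk, exposed residents = 50/173 = 0.2890
risk, unexposed residents = 116/661 = 0.1755
RR = 0.2890 / 0.1755 = 1.647

RR = 1.647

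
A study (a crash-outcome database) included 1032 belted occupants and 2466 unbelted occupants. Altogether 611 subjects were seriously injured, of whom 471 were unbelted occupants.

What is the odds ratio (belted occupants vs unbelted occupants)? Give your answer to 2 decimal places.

belted occupants with the outcome: 611 − 471 = 140
belted occupants without the outcome: 1032 − 140 = 892
unbelted occupants without the outcome: 2466 − 471 = 1995
OR = (140 × 1995) / (892 × 471) = 279300/420132 ≈ 0.66

0.66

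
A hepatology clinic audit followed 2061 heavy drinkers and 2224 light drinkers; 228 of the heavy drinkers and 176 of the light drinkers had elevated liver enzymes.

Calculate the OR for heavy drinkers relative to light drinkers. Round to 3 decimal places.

OR = (228 × 2048) / (1833 × 176) = 466944/322608 ≈ 1.447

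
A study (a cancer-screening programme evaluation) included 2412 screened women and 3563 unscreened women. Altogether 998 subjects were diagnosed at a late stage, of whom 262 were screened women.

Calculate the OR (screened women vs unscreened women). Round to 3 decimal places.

OR ≈ 0.468

screened women without the outcome: 2412 − 262 = 2150
unscreened women with the outcome: 998 − 262 = 736
unscreened women without the outcome: 3563 − 736 = 2827
OR = (262 × 2827) / (2150 × 736) = 740674/1582400 ≈ 0.468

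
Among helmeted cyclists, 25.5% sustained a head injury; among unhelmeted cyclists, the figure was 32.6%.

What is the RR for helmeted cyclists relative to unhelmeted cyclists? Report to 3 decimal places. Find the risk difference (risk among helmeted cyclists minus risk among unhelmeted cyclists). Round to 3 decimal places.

RR = 0.2550 / 0.3260 = 0.782
risk difference = 0.2550 − 0.3260 = -0.071

RR = 0.782; RD = -0.071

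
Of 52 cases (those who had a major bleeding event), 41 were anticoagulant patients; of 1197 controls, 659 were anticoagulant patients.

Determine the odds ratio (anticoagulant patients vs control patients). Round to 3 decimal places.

OR = (41 × 538) / (659 × 11) = 22058/7249 ≈ 3.043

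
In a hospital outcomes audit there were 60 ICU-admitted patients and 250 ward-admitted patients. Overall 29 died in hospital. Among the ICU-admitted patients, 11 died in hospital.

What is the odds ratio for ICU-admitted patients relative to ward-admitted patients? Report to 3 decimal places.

ICU-admitted patients without the outcome: 60 − 11 = 49
ward-admitted patients with the outcome: 29 − 11 = 18
ward-admitted patients without the outcome: 250 − 18 = 232
odds, ICU-admitted patients = 11/49 = 0.2245
odds, ward-admitted patients = 18/232 = 0.0776
OR = 0.2245 / 0.0776 = 2.893

2.893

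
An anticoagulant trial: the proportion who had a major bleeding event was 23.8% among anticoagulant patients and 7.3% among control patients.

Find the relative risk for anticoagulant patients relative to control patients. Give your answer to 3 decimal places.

RR = 0.2380 / 0.0730 = 3.260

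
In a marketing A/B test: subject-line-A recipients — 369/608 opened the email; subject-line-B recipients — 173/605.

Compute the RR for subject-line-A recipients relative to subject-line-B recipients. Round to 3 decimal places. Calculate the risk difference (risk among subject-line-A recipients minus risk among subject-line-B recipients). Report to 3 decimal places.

risk, subject-line-A recipients = 369/608 = 0.6069
risk, subject-line-B recipients = 173/605 = 0.2860
RR = 0.6069 / 0.2860 = 2.122
risk difference = 0.6069 − 0.2860 = 0.321

RR = 2.122; RD = 0.321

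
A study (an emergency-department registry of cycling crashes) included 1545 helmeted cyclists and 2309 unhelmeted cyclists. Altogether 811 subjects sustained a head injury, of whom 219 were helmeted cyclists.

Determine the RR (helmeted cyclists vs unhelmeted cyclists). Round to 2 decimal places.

RR: 0.55

helmeted cyclists without the outcome: 1545 − 219 = 1326
unhelmeted cyclists with the outcome: 811 − 219 = 592
unhelmeted cyclists without the outcome: 2309 − 592 = 1717
risk, helmeted cyclists = 219/1545 = 0.1417
risk, unhelmeted cyclists = 592/2309 = 0.2564
RR = 0.1417 / 0.2564 = 0.55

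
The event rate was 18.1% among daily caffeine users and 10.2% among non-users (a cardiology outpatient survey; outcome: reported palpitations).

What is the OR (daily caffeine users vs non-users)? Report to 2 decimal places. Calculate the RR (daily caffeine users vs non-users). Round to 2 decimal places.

odds, daily caffeine users = 0.1810/0.8190 = 0.2210
odds, non-users = 0.1020/0.8980 = 0.1136
OR = 0.2210 / 0.1136 = 1.95
RR = 0.1810 / 0.1020 = 1.77

OR = 1.95; RR = 1.77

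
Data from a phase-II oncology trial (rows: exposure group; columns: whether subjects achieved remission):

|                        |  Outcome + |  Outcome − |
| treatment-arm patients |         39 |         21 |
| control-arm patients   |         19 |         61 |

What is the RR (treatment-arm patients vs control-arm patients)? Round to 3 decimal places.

RR = 2.737

risk, treatment-arm patients = 39/60 = 0.6500
risk, control-arm patients = 19/80 = 0.2375
RR = 0.6500 / 0.2375 = 2.737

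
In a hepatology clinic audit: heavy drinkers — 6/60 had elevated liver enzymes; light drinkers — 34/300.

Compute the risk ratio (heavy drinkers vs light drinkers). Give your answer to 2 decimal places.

RR: 0.88

risk, heavy drinkers = 6/60 = 0.1000
risk, light drinkers = 34/300 = 0.1133
RR = 0.1000 / 0.1133 = 0.88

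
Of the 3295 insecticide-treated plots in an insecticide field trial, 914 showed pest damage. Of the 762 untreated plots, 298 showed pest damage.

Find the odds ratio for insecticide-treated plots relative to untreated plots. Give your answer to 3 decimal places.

OR = (914 × 464) / (2381 × 298) = 424096/709538 ≈ 0.598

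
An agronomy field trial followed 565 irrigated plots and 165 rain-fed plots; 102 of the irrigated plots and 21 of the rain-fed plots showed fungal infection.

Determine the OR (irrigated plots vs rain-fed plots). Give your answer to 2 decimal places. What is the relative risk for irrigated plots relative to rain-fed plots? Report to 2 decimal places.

OR = 1.51; RR = 1.42

odds, irrigated plots = 102/463 = 0.2203
odds, rain-fed plots = 21/144 = 0.1458
OR = 0.2203 / 0.1458 = 1.51
risk, irrigated plots = 102/565 = 0.1805
risk, rain-fed plots = 21/165 = 0.1273
RR = 0.1805 / 0.1273 = 1.42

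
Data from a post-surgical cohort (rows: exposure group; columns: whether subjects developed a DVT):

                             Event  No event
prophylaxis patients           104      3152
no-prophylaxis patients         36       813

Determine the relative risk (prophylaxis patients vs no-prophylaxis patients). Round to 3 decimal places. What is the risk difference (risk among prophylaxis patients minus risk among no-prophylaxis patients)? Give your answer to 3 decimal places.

RR = 0.753; RD = -0.010

risk, prophylaxis patients = 104/3256 = 0.03194
risk, no-prophylaxis patients = 36/849 = 0.04240
RR = 0.03194 / 0.04240 = 0.753
risk difference = 0.03194 − 0.04240 = -0.010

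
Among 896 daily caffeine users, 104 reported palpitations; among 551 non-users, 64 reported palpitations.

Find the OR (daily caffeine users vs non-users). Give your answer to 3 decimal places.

0.999

odds, daily caffeine users = 104/792 = 0.1313
odds, non-users = 64/487 = 0.1314
OR = 0.1313 / 0.1314 = 0.999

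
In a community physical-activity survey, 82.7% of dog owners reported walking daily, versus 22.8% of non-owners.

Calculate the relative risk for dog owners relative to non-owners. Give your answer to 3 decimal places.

RR = 0.8270 / 0.2280 = 3.627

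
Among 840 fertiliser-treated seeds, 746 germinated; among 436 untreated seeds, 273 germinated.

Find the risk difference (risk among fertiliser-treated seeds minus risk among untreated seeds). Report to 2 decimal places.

risk, fertiliser-treated seeds = 746/840 = 0.8881
risk, untreated seeds = 273/436 = 0.6261
risk difference = 0.8881 − 0.6261 = 0.26

0.26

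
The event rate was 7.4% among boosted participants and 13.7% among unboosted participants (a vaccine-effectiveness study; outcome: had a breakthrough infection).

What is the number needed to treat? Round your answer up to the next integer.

16

absolute risk difference = 0.063000
1 / 0.063000 = 15.873 → round up → 16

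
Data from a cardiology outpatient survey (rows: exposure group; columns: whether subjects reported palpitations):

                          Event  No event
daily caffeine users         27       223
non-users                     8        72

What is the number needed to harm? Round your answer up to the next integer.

125

risk, daily caffeine users = 27/250 = 0.108000
risk, non-users = 8/80 = 0.100000
absolute risk difference = 0.008000
1 / 0.008000 = 125.000 → round up → 125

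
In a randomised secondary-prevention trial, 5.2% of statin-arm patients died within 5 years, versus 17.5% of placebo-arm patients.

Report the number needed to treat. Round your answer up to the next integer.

absolute risk difference = 0.123000
1 / 0.123000 = 8.130 → round up → 9

NNT ≈ 9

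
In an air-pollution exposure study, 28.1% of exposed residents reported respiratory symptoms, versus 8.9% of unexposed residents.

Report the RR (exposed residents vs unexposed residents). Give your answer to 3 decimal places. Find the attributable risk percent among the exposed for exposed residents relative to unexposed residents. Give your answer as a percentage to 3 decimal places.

RR = 3.157; AR% = 68.327%

RR = 0.2810 / 0.0890 = 3.157
AR% = (0.2810 − 0.0890) / 0.2810 = 0.6833 → 68.327%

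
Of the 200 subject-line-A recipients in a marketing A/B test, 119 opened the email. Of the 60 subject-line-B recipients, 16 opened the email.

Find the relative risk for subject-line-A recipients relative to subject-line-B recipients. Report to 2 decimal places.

2.23

risk, subject-line-A recipients = 119/200 = 0.5950
risk, subject-line-B recipients = 16/60 = 0.2667
RR = 0.5950 / 0.2667 = 2.23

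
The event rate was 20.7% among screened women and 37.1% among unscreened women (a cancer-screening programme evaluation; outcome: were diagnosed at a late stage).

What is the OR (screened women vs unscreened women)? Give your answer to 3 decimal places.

odds, screened women = 0.2070/0.7930 = 0.2610
odds, unscreened women = 0.3710/0.6290 = 0.5898
OR = 0.2610 / 0.5898 = 0.443

OR: 0.443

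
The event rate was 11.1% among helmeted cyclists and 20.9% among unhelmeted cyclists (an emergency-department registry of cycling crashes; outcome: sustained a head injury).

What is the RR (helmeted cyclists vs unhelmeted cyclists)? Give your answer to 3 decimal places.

RR = 0.1110 / 0.2090 = 0.531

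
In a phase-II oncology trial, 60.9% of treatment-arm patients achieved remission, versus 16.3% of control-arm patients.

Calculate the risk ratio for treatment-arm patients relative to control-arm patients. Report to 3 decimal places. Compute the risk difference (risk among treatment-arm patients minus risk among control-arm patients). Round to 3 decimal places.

RR = 3.736; RD = 0.446

RR = 0.6090 / 0.1630 = 3.736
risk difference = 0.6090 − 0.1630 = 0.446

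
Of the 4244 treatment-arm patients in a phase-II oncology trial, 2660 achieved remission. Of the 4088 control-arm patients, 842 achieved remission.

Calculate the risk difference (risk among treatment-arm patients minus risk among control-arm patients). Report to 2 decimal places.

risk, treatment-arm patients = 2660/4244 = 0.6268
risk, control-arm patients = 842/4088 = 0.2060
risk difference = 0.6268 − 0.2060 = 0.42

RD: 0.42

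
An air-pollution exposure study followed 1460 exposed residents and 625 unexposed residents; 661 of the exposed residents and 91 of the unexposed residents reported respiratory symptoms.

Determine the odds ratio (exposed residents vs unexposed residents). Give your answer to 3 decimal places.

OR = (661 × 534) / (799 × 91) = 352974/72709 ≈ 4.855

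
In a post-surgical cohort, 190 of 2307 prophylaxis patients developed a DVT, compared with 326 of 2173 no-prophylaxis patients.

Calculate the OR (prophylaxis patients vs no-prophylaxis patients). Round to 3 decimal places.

OR ≈ 0.508

odds, prophylaxis patients = 190/2117 = 0.0897
odds, no-prophylaxis patients = 326/1847 = 0.1765
OR = 0.0897 / 0.1765 = 0.508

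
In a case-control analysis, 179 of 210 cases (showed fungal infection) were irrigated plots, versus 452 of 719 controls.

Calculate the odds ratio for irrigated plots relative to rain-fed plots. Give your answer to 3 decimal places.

OR = (179 × 267) / (452 × 31) = 47793/14012 ≈ 3.411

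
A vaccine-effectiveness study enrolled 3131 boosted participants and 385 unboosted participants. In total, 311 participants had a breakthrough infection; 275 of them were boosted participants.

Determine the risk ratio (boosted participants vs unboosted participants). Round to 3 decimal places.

RR = 0.939

boosted participants without the outcome: 3131 − 275 = 2856
unboosted participants with the outcome: 311 − 275 = 36
unboosted participants without the outcome: 385 − 36 = 349
risk, boosted participants = 275/3131 = 0.0878
risk, unboosted participants = 36/385 = 0.0935
RR = 0.0878 / 0.0935 = 0.939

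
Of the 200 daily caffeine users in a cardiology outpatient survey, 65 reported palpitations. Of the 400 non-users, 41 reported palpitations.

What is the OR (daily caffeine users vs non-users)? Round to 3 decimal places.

OR = (65 × 359) / (135 × 41) = 23335/5535 ≈ 4.216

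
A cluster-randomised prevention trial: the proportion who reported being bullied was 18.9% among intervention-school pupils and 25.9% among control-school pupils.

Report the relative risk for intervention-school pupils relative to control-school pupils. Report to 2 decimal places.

RR = 0.1890 / 0.2590 = 0.73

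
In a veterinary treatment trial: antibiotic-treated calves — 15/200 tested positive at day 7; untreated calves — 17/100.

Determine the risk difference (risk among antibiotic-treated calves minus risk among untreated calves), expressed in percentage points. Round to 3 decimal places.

-9.500

risk, antibiotic-treated calves = 15/200 = 0.0750
risk, untreated calves = 17/100 = 0.1700
risk difference = 0.0750 − 0.1700 = -0.0950 → -9.500 percentage points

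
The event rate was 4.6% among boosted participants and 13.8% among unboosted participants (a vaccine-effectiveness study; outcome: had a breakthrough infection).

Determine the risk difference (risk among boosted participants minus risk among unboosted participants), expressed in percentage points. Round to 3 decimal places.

-9.200

risk difference = 0.04600 − 0.13800 = -0.09200 → -9.200 percentage points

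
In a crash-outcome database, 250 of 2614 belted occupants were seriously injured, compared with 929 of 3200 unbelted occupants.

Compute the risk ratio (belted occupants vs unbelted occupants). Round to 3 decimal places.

0.329

risk, belted occupants = 250/2614 = 0.0956
risk, unbelted occupants = 929/3200 = 0.2903
RR = 0.0956 / 0.2903 = 0.329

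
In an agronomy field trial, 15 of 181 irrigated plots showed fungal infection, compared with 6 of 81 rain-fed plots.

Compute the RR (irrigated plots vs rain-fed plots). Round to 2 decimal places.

RR ≈ 1.12

risk, irrigated plots = 15/181 = 0.0829
risk, rain-fed plots = 6/81 = 0.0741
RR = 0.0829 / 0.0741 = 1.12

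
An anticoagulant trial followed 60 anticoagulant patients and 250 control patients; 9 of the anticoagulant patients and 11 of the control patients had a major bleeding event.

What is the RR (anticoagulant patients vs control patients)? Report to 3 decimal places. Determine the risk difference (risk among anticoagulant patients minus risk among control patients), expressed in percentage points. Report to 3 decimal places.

risk, anticoagulant patients = 9/60 = 0.15000
risk, control patients = 11/250 = 0.04400
RR = 0.15000 / 0.04400 = 3.409
risk difference = 0.15000 − 0.04400 = 0.10600 → 10.600 percentage points

RR = 3.409; RD = 10.600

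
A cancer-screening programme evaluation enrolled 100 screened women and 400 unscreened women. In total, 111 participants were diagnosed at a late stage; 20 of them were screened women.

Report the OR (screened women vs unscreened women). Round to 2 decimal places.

screened women without the outcome: 100 − 20 = 80
unscreened women with the outcome: 111 − 20 = 91
unscreened women without the outcome: 400 − 91 = 309
OR = (20 × 309) / (80 × 91) = 6180/7280 ≈ 0.85

OR = 0.85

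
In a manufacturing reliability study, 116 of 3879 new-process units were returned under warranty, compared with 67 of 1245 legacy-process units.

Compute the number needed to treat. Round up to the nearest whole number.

risk, new-process units = 116/3879 = 0.029905
risk, legacy-process units = 67/1245 = 0.053815
absolute risk difference = 0.023911
1 / 0.023911 = 41.822 → round up → 42

42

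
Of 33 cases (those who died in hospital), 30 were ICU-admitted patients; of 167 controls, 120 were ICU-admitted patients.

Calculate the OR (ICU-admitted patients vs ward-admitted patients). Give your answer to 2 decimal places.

OR = (30 × 47) / (120 × 3) = 1410/360 ≈ 3.92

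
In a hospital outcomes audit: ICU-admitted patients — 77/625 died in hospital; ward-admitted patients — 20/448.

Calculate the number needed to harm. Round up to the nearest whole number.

NNH: 13

risk, ICU-admitted patients = 77/625 = 0.123200
risk, ward-admitted patients = 20/448 = 0.044643
absolute risk difference = 0.078557
1 / 0.078557 = 12.730 → round up → 13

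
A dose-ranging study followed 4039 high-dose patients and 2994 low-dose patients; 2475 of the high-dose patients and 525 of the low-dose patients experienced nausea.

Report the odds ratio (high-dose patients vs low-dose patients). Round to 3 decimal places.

OR = (2475 × 2469) / (1564 × 525) = 6110775/821100 ≈ 7.442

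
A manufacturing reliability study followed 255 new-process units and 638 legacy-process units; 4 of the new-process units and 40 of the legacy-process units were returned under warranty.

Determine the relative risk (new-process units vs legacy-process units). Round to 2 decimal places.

risk, new-process units = 4/255 = 0.01569
risk, legacy-process units = 40/638 = 0.06270
RR = 0.01569 / 0.06270 = 0.25

RR = 0.25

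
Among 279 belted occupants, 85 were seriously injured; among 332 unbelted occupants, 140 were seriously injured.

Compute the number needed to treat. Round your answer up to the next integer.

risk, belted occupants = 85/279 = 0.304659
risk, unbelted occupants = 140/332 = 0.421687
absolute risk difference = 0.117027
1 / 0.117027 = 8.545 → round up → 9

9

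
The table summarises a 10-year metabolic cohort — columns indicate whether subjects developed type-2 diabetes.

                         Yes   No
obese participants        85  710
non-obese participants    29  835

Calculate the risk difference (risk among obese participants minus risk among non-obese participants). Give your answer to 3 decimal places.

0.073

risk, obese participants = 85/795 = 0.10692
risk, non-obese participants = 29/864 = 0.03356
risk difference = 0.10692 − 0.03356 = 0.073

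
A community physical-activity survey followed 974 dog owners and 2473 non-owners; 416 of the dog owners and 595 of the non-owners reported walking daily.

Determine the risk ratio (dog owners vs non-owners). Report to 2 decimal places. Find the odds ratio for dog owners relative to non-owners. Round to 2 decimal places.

risk, dog owners = 416/974 = 0.4271
risk, non-owners = 595/2473 = 0.2406
RR = 0.4271 / 0.2406 = 1.78
OR = (416 × 1878) / (558 × 595) = 781248/332010 ≈ 2.35

RR = 1.78; OR = 2.35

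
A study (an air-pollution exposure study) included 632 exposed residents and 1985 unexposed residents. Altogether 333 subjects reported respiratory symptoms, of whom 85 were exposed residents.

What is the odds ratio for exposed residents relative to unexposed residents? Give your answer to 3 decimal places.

OR: 1.088

exposed residents without the outcome: 632 − 85 = 547
unexposed residents with the outcome: 333 − 85 = 248
unexposed residents without the outcome: 1985 − 248 = 1737
odds, exposed residents = 85/547 = 0.1554
odds, unexposed residents = 248/1737 = 0.1428
OR = 0.1554 / 0.1428 = 1.088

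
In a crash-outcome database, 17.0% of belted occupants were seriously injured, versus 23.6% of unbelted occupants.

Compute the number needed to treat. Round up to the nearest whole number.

16

absolute risk difference = 0.066000
1 / 0.066000 = 15.152 → round up → 16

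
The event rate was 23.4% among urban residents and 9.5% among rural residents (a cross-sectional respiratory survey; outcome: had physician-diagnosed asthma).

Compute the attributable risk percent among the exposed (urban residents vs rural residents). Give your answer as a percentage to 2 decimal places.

AR% = (0.2340 − 0.0950) / 0.2340 = 0.5940 → 59.40%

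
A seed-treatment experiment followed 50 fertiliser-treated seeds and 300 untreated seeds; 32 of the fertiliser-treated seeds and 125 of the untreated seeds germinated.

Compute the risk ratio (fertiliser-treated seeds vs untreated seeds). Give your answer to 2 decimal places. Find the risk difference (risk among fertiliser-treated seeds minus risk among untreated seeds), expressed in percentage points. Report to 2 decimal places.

risk, fertiliser-treated seeds = 32/50 = 0.6400
risk, untreated seeds = 125/300 = 0.4167
RR = 0.6400 / 0.4167 = 1.54
risk difference = 0.6400 − 0.4167 = 0.2233 → 22.33 percentage points

RR = 1.54; RD = 22.33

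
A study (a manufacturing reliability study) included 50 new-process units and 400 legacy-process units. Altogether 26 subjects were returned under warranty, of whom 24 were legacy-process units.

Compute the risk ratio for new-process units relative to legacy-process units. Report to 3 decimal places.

RR ≈ 0.667

new-process units with the outcome: 26 − 24 = 2
new-process units without the outcome: 50 − 2 = 48
legacy-process units without the outcome: 400 − 24 = 376
risk, new-process units = 2/50 = 0.04000
risk, legacy-process units = 24/400 = 0.06000
RR = 0.04000 / 0.06000 = 0.667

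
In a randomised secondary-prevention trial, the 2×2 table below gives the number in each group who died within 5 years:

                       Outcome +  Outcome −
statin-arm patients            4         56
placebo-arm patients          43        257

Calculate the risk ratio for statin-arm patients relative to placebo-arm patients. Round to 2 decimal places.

0.47

risk, statin-arm patients = 4/60 = 0.0667
risk, placebo-arm patients = 43/300 = 0.1433
RR = 0.0667 / 0.1433 = 0.47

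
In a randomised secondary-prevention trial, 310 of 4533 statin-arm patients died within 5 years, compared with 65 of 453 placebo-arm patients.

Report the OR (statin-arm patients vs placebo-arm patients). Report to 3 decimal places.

OR ≈ 0.438

odds, statin-arm patients = 310/4223 = 0.0734
odds, placebo-arm patients = 65/388 = 0.1675
OR = 0.0734 / 0.1675 = 0.438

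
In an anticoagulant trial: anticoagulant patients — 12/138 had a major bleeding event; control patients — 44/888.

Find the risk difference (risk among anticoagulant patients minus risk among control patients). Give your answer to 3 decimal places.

risk, anticoagulant patients = 12/138 = 0.08696
risk, control patients = 44/888 = 0.04955
risk difference = 0.08696 − 0.04955 = 0.037

RD: 0.037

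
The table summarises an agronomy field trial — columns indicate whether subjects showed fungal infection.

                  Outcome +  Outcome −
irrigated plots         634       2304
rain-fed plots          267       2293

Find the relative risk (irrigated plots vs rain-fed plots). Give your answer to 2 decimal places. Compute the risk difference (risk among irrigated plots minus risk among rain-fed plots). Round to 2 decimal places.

risk, irrigated plots = 634/2938 = 0.2158
risk, rain-fed plots = 267/2560 = 0.1043
RR = 0.2158 / 0.1043 = 2.07
risk difference = 0.2158 − 0.1043 = 0.11

RR = 2.07; RD = 0.11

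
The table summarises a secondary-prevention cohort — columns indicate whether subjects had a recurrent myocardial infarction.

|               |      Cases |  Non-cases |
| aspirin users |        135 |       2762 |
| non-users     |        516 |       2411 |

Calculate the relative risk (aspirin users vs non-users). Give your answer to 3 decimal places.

risk, aspirin users = 135/2897 = 0.04660
risk, non-users = 516/2927 = 0.17629
RR = 0.04660 / 0.17629 = 0.264

RR ≈ 0.264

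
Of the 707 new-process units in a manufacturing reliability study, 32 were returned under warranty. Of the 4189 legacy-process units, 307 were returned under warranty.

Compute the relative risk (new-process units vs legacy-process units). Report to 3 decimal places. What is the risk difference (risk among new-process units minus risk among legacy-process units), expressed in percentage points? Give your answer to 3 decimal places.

RR = 0.618; RD = -2.803

risk, new-process units = 32/707 = 0.04526
risk, legacy-process units = 307/4189 = 0.07329
RR = 0.04526 / 0.07329 = 0.618
risk difference = 0.04526 − 0.07329 = -0.02803 → -2.803 percentage points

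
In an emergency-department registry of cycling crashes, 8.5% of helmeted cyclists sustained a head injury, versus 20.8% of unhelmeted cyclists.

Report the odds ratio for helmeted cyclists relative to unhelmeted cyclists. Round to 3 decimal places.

0.354

odds, helmeted cyclists = 0.0850/0.9150 = 0.0929
odds, unhelmeted cyclists = 0.2080/0.7920 = 0.2626
OR = 0.0929 / 0.2626 = 0.354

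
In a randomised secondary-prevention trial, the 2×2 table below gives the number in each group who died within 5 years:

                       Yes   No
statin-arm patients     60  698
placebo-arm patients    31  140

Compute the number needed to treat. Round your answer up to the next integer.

NNT = 10

risk, statin-arm patients = 60/758 = 0.079156
risk, placebo-arm patients = 31/171 = 0.181287
absolute risk difference = 0.102131
1 / 0.102131 = 9.791 → round up → 10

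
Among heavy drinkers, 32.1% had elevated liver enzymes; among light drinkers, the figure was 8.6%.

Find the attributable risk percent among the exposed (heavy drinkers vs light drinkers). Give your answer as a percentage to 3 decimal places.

AR% = (0.3210 − 0.0860) / 0.3210 = 0.7321 → 73.209%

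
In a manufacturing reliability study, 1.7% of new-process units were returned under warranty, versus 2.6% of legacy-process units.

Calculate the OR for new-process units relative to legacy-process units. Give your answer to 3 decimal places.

OR ≈ 0.648

odds, new-process units = 0.01700/0.98300 = 0.01729
odds, legacy-process units = 0.02600/0.97400 = 0.02669
OR = 0.01729 / 0.02669 = 0.648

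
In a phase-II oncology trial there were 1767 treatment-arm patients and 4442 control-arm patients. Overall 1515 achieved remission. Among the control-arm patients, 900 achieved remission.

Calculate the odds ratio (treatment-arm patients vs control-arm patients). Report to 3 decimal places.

treatment-arm patients with the outcome: 1515 − 900 = 615
treatment-arm patients without the outcome: 1767 − 615 = 1152
control-arm patients without the outcome: 4442 − 900 = 3542
OR = (615 × 3542) / (1152 × 900) = 2178330/1036800 ≈ 2.101

OR: 2.101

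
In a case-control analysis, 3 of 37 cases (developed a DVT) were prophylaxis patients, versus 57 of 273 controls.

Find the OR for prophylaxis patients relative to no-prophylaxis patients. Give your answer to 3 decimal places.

odds, prophylaxis patients = 3/57 = 0.0526
odds, no-prophylaxis patients = 34/216 = 0.1574
OR = 0.0526 / 0.1574 = 0.334

OR ≈ 0.334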